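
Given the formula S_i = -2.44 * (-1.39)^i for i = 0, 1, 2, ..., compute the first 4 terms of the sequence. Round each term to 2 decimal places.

This is a geometric sequence.
i=0: S_0 = -2.44 * (-1.39)^0 = -2.44
i=1: S_1 = -2.44 * (-1.39)^1 ≈ 3.39
i=2: S_2 = -2.44 * (-1.39)^2 ≈ -4.71
i=3: S_3 = -2.44 * (-1.39)^3 ≈ 6.55
The first 4 terms are: [-2.44, 3.39, -4.71, 6.55]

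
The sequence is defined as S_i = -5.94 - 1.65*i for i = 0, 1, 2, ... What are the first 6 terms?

This is an arithmetic sequence.
i=0: S_0 = -5.94 + -1.65*0 = -5.94
i=1: S_1 = -5.94 + -1.65*1 = -7.59
i=2: S_2 = -5.94 + -1.65*2 = -9.24
i=3: S_3 = -5.94 + -1.65*3 = -10.89
i=4: S_4 = -5.94 + -1.65*4 = -12.54
i=5: S_5 = -5.94 + -1.65*5 = -14.19
The first 6 terms are: [-5.94, -7.59, -9.24, -10.89, -12.54, -14.19]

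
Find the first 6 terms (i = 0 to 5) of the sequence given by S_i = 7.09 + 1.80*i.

This is an arithmetic sequence.
i=0: S_0 = 7.09 + 1.8*0 = 7.09
i=1: S_1 = 7.09 + 1.8*1 = 8.89
i=2: S_2 = 7.09 + 1.8*2 = 10.69
i=3: S_3 = 7.09 + 1.8*3 = 12.49
i=4: S_4 = 7.09 + 1.8*4 = 14.29
i=5: S_5 = 7.09 + 1.8*5 = 16.09
The first 6 terms are: [7.09, 8.89, 10.69, 12.49, 14.29, 16.09]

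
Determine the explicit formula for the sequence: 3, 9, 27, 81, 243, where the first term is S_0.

Check ratios: 9 / 3 = 3.0
Common ratio r = 3.
First term a = 3.
Formula: S_i = 3 * 3^i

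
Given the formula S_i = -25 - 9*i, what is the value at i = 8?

S_8 = -25 + -9*8 = -25 + -72 = -97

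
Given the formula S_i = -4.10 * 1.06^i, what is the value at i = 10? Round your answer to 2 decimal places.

S_10 = -4.1 * 1.06^10 ≈ -4.1 * 1.7908 ≈ -7.34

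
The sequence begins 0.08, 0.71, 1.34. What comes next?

Differences: 0.71 - 0.08 = 0.63
This is an arithmetic sequence with common difference d = 0.63.
Next term = 1.34 + 0.63 = 1.97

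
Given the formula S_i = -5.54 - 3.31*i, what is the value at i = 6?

S_6 = -5.54 + -3.31*6 = -5.54 + -19.86 = -25.4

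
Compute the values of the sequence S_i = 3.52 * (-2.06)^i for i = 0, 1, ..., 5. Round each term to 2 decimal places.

This is a geometric sequence.
i=0: S_0 = 3.52 * (-2.06)^0 = 3.52
i=1: S_1 = 3.52 * (-2.06)^1 ≈ -7.25
i=2: S_2 = 3.52 * (-2.06)^2 ≈ 14.94
i=3: S_3 = 3.52 * (-2.06)^3 ≈ -30.77
i=4: S_4 = 3.52 * (-2.06)^4 ≈ 63.39
i=5: S_5 = 3.52 * (-2.06)^5 ≈ -130.58
The first 6 terms are: [3.52, -7.25, 14.94, -30.77, 63.39, -130.58]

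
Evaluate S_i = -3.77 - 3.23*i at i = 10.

S_10 = -3.77 + -3.23*10 = -3.77 + -32.3 = -36.07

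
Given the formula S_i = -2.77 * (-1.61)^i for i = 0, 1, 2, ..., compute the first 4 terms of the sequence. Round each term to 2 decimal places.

This is a geometric sequence.
i=0: S_0 = -2.77 * (-1.61)^0 = -2.77
i=1: S_1 = -2.77 * (-1.61)^1 ≈ 4.46
i=2: S_2 = -2.77 * (-1.61)^2 ≈ -7.18
i=3: S_3 = -2.77 * (-1.61)^3 ≈ 11.56
The first 4 terms are: [-2.77, 4.46, -7.18, 11.56]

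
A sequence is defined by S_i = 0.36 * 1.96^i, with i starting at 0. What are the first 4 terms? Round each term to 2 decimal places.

This is a geometric sequence.
i=0: S_0 = 0.36 * 1.96^0 = 0.36
i=1: S_1 = 0.36 * 1.96^1 ≈ 0.71
i=2: S_2 = 0.36 * 1.96^2 ≈ 1.38
i=3: S_3 = 0.36 * 1.96^3 ≈ 2.71
The first 4 terms are: [0.36, 0.71, 1.38, 2.71]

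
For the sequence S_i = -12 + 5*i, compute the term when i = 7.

S_7 = -12 + 5*7 = -12 + 35 = 23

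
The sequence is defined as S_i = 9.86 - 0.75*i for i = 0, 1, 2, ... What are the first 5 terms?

This is an arithmetic sequence.
i=0: S_0 = 9.86 + -0.75*0 = 9.86
i=1: S_1 = 9.86 + -0.75*1 = 9.11
i=2: S_2 = 9.86 + -0.75*2 = 8.36
i=3: S_3 = 9.86 + -0.75*3 = 7.61
i=4: S_4 = 9.86 + -0.75*4 = 6.86
The first 5 terms are: [9.86, 9.11, 8.36, 7.61, 6.86]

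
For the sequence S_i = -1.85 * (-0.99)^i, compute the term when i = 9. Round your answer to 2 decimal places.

S_9 = -1.85 * (-0.99)^9 ≈ -1.85 * -0.9135 ≈ 1.69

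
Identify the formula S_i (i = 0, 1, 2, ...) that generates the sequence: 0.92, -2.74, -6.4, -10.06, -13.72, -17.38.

Check differences: -2.74 - 0.92 = -3.66
-6.4 - -2.74 = -3.66
Common difference d = -3.66.
First term a = 0.92.
Formula: S_i = 0.92 - 3.66*i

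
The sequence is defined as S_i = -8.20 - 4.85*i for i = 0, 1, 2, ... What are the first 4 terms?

This is an arithmetic sequence.
i=0: S_0 = -8.2 + -4.85*0 = -8.2
i=1: S_1 = -8.2 + -4.85*1 = -13.05
i=2: S_2 = -8.2 + -4.85*2 = -17.9
i=3: S_3 = -8.2 + -4.85*3 = -22.75
The first 4 terms are: [-8.2, -13.05, -17.9, -22.75]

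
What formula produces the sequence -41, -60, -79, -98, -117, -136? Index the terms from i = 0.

Check differences: -60 - -41 = -19
-79 - -60 = -19
Common difference d = -19.
First term a = -41.
Formula: S_i = -41 - 19*i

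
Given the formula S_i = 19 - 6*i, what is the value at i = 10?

S_10 = 19 + -6*10 = 19 + -60 = -41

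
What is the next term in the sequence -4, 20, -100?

Ratios: 20 / -4 = -5.0
This is a geometric sequence with common ratio r = -5.
Next term = -100 * -5 = 500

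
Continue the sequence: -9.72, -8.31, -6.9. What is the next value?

Differences: -8.31 - -9.72 = 1.41
This is an arithmetic sequence with common difference d = 1.41.
Next term = -6.9 + 1.41 = -5.49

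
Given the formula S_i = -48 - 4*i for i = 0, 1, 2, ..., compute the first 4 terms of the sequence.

This is an arithmetic sequence.
i=0: S_0 = -48 + -4*0 = -48
i=1: S_1 = -48 + -4*1 = -52
i=2: S_2 = -48 + -4*2 = -56
i=3: S_3 = -48 + -4*3 = -60
The first 4 terms are: [-48, -52, -56, -60]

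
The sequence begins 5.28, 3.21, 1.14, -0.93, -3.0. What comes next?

Differences: 3.21 - 5.28 = -2.07
This is an arithmetic sequence with common difference d = -2.07.
Next term = -3.0 + -2.07 = -5.07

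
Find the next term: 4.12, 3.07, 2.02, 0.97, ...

Differences: 3.07 - 4.12 = -1.05
This is an arithmetic sequence with common difference d = -1.05.
Next term = 0.97 + -1.05 = -0.08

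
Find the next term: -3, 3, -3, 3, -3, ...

Ratios: 3 / -3 = -1.0
This is a geometric sequence with common ratio r = -1.
Next term = -3 * -1 = 3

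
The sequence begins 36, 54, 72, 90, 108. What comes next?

Differences: 54 - 36 = 18
This is an arithmetic sequence with common difference d = 18.
Next term = 108 + 18 = 126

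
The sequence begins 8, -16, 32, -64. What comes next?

Ratios: -16 / 8 = -2.0
This is a geometric sequence with common ratio r = -2.
Next term = -64 * -2 = 128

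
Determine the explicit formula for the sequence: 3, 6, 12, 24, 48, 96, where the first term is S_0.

Check ratios: 6 / 3 = 2.0
Common ratio r = 2.
First term a = 3.
Formula: S_i = 3 * 2^i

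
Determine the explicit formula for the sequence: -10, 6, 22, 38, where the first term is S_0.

Check differences: 6 - -10 = 16
22 - 6 = 16
Common difference d = 16.
First term a = -10.
Formula: S_i = -10 + 16*i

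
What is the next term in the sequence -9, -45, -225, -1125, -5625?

Ratios: -45 / -9 = 5.0
This is a geometric sequence with common ratio r = 5.
Next term = -5625 * 5 = -28125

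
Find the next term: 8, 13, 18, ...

Differences: 13 - 8 = 5
This is an arithmetic sequence with common difference d = 5.
Next term = 18 + 5 = 23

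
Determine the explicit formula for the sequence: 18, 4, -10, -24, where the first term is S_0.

Check differences: 4 - 18 = -14
-10 - 4 = -14
Common difference d = -14.
First term a = 18.
Formula: S_i = 18 - 14*i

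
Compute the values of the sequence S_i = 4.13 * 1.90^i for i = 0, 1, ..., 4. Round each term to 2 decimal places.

This is a geometric sequence.
i=0: S_0 = 4.13 * 1.9^0 = 4.13
i=1: S_1 = 4.13 * 1.9^1 ≈ 7.85
i=2: S_2 = 4.13 * 1.9^2 ≈ 14.91
i=3: S_3 = 4.13 * 1.9^3 ≈ 28.33
i=4: S_4 = 4.13 * 1.9^4 ≈ 53.82
The first 5 terms are: [4.13, 7.85, 14.91, 28.33, 53.82]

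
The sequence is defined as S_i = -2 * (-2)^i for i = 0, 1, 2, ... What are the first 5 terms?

This is a geometric sequence.
i=0: S_0 = -2 * (-2)^0 = -2
i=1: S_1 = -2 * (-2)^1 = 4
i=2: S_2 = -2 * (-2)^2 = -8
i=3: S_3 = -2 * (-2)^3 = 16
i=4: S_4 = -2 * (-2)^4 = -32
The first 5 terms are: [-2, 4, -8, 16, -32]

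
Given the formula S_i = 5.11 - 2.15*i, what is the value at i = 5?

S_5 = 5.11 + -2.15*5 = 5.11 + -10.75 = -5.64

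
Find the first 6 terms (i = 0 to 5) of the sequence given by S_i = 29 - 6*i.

This is an arithmetic sequence.
i=0: S_0 = 29 + -6*0 = 29
i=1: S_1 = 29 + -6*1 = 23
i=2: S_2 = 29 + -6*2 = 17
i=3: S_3 = 29 + -6*3 = 11
i=4: S_4 = 29 + -6*4 = 5
i=5: S_5 = 29 + -6*5 = -1
The first 6 terms are: [29, 23, 17, 11, 5, -1]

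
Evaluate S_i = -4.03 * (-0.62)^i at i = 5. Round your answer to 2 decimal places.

S_5 = -4.03 * (-0.62)^5 ≈ -4.03 * -0.0916 ≈ 0.37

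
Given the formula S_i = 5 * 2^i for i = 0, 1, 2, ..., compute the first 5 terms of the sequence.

This is a geometric sequence.
i=0: S_0 = 5 * 2^0 = 5
i=1: S_1 = 5 * 2^1 = 10
i=2: S_2 = 5 * 2^2 = 20
i=3: S_3 = 5 * 2^3 = 40
i=4: S_4 = 5 * 2^4 = 80
The first 5 terms are: [5, 10, 20, 40, 80]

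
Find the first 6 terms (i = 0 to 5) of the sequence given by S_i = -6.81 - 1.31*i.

This is an arithmetic sequence.
i=0: S_0 = -6.81 + -1.31*0 = -6.81
i=1: S_1 = -6.81 + -1.31*1 = -8.12
i=2: S_2 = -6.81 + -1.31*2 = -9.43
i=3: S_3 = -6.81 + -1.31*3 = -10.74
i=4: S_4 = -6.81 + -1.31*4 = -12.05
i=5: S_5 = -6.81 + -1.31*5 = -13.36
The first 6 terms are: [-6.81, -8.12, -9.43, -10.74, -12.05, -13.36]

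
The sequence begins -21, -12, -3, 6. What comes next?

Differences: -12 - -21 = 9
This is an arithmetic sequence with common difference d = 9.
Next term = 6 + 9 = 15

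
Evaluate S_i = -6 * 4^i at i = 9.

S_9 = -6 * 4^9 = -6 * 262144 = -1572864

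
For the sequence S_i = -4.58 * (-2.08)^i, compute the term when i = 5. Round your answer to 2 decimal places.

S_5 = -4.58 * (-2.08)^5 ≈ -4.58 * -38.9329 ≈ 178.31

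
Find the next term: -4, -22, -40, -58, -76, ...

Differences: -22 - -4 = -18
This is an arithmetic sequence with common difference d = -18.
Next term = -76 + -18 = -94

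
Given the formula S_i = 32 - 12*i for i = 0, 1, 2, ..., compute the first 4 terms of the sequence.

This is an arithmetic sequence.
i=0: S_0 = 32 + -12*0 = 32
i=1: S_1 = 32 + -12*1 = 20
i=2: S_2 = 32 + -12*2 = 8
i=3: S_3 = 32 + -12*3 = -4
The first 4 terms are: [32, 20, 8, -4]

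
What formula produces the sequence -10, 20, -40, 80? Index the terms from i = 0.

Check ratios: 20 / -10 = -2.0
Common ratio r = -2.
First term a = -10.
Formula: S_i = -10 * (-2)^i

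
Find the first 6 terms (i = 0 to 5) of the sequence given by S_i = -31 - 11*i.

This is an arithmetic sequence.
i=0: S_0 = -31 + -11*0 = -31
i=1: S_1 = -31 + -11*1 = -42
i=2: S_2 = -31 + -11*2 = -53
i=3: S_3 = -31 + -11*3 = -64
i=4: S_4 = -31 + -11*4 = -75
i=5: S_5 = -31 + -11*5 = -86
The first 6 terms are: [-31, -42, -53, -64, -75, -86]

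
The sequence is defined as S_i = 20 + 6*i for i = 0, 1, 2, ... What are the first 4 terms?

This is an arithmetic sequence.
i=0: S_0 = 20 + 6*0 = 20
i=1: S_1 = 20 + 6*1 = 26
i=2: S_2 = 20 + 6*2 = 32
i=3: S_3 = 20 + 6*3 = 38
The first 4 terms are: [20, 26, 32, 38]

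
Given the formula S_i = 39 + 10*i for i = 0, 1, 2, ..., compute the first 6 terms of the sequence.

This is an arithmetic sequence.
i=0: S_0 = 39 + 10*0 = 39
i=1: S_1 = 39 + 10*1 = 49
i=2: S_2 = 39 + 10*2 = 59
i=3: S_3 = 39 + 10*3 = 69
i=4: S_4 = 39 + 10*4 = 79
i=5: S_5 = 39 + 10*5 = 89
The first 6 terms are: [39, 49, 59, 69, 79, 89]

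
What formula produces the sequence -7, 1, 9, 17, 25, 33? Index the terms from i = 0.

Check differences: 1 - -7 = 8
9 - 1 = 8
Common difference d = 8.
First term a = -7.
Formula: S_i = -7 + 8*i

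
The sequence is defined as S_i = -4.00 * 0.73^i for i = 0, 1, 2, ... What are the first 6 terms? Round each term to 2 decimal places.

This is a geometric sequence.
i=0: S_0 = -4.0 * 0.73^0 = -4.0
i=1: S_1 = -4.0 * 0.73^1 = -2.92
i=2: S_2 = -4.0 * 0.73^2 ≈ -2.13
i=3: S_3 = -4.0 * 0.73^3 ≈ -1.56
i=4: S_4 = -4.0 * 0.73^4 ≈ -1.14
i=5: S_5 = -4.0 * 0.73^5 ≈ -0.83
The first 6 terms are: [-4.0, -2.92, -2.13, -1.56, -1.14, -0.83]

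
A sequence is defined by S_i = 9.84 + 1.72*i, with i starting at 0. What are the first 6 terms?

This is an arithmetic sequence.
i=0: S_0 = 9.84 + 1.72*0 = 9.84
i=1: S_1 = 9.84 + 1.72*1 = 11.56
i=2: S_2 = 9.84 + 1.72*2 = 13.28
i=3: S_3 = 9.84 + 1.72*3 = 15.0
i=4: S_4 = 9.84 + 1.72*4 = 16.72
i=5: S_5 = 9.84 + 1.72*5 = 18.44
The first 6 terms are: [9.84, 11.56, 13.28, 15.0, 16.72, 18.44]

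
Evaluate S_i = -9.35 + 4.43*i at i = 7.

S_7 = -9.35 + 4.43*7 = -9.35 + 31.01 = 21.66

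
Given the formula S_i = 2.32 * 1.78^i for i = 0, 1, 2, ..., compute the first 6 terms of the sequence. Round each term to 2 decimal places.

This is a geometric sequence.
i=0: S_0 = 2.32 * 1.78^0 = 2.32
i=1: S_1 = 2.32 * 1.78^1 ≈ 4.13
i=2: S_2 = 2.32 * 1.78^2 ≈ 7.35
i=3: S_3 = 2.32 * 1.78^3 ≈ 13.08
i=4: S_4 = 2.32 * 1.78^4 ≈ 23.29
i=5: S_5 = 2.32 * 1.78^5 ≈ 41.46
The first 6 terms are: [2.32, 4.13, 7.35, 13.08, 23.29, 41.46]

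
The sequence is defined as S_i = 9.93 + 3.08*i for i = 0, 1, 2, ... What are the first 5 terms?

This is an arithmetic sequence.
i=0: S_0 = 9.93 + 3.08*0 = 9.93
i=1: S_1 = 9.93 + 3.08*1 = 13.01
i=2: S_2 = 9.93 + 3.08*2 = 16.09
i=3: S_3 = 9.93 + 3.08*3 = 19.17
i=4: S_4 = 9.93 + 3.08*4 = 22.25
The first 5 terms are: [9.93, 13.01, 16.09, 19.17, 22.25]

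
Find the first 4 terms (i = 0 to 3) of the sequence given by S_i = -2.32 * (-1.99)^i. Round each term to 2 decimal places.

This is a geometric sequence.
i=0: S_0 = -2.32 * (-1.99)^0 = -2.32
i=1: S_1 = -2.32 * (-1.99)^1 ≈ 4.62
i=2: S_2 = -2.32 * (-1.99)^2 ≈ -9.19
i=3: S_3 = -2.32 * (-1.99)^3 ≈ 18.28
The first 4 terms are: [-2.32, 4.62, -9.19, 18.28]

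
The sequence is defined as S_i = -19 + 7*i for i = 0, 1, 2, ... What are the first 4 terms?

This is an arithmetic sequence.
i=0: S_0 = -19 + 7*0 = -19
i=1: S_1 = -19 + 7*1 = -12
i=2: S_2 = -19 + 7*2 = -5
i=3: S_3 = -19 + 7*3 = 2
The first 4 terms are: [-19, -12, -5, 2]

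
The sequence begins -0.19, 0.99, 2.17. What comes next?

Differences: 0.99 - -0.19 = 1.18
This is an arithmetic sequence with common difference d = 1.18.
Next term = 2.17 + 1.18 = 3.35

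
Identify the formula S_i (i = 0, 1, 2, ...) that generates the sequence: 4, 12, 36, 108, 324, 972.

Check ratios: 12 / 4 = 3.0
Common ratio r = 3.
First term a = 4.
Formula: S_i = 4 * 3^i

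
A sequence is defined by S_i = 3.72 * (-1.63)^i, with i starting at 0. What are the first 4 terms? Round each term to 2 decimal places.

This is a geometric sequence.
i=0: S_0 = 3.72 * (-1.63)^0 = 3.72
i=1: S_1 = 3.72 * (-1.63)^1 ≈ -6.06
i=2: S_2 = 3.72 * (-1.63)^2 ≈ 9.88
i=3: S_3 = 3.72 * (-1.63)^3 ≈ -16.11
The first 4 terms are: [3.72, -6.06, 9.88, -16.11]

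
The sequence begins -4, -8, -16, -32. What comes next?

Ratios: -8 / -4 = 2.0
This is a geometric sequence with common ratio r = 2.
Next term = -32 * 2 = -64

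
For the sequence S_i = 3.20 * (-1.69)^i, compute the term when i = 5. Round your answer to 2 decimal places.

S_5 = 3.2 * (-1.69)^5 ≈ 3.2 * -13.7858 ≈ -44.11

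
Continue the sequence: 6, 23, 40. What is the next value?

Differences: 23 - 6 = 17
This is an arithmetic sequence with common difference d = 17.
Next term = 40 + 17 = 57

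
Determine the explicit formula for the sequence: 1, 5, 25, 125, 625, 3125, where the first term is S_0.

Check ratios: 5 / 1 = 5.0
Common ratio r = 5.
First term a = 1.
Formula: S_i = 1 * 5^i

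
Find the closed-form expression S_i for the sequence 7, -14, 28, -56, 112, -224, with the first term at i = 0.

Check ratios: -14 / 7 = -2.0
Common ratio r = -2.
First term a = 7.
Formula: S_i = 7 * (-2)^i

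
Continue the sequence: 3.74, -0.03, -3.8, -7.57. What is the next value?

Differences: -0.03 - 3.74 = -3.77
This is an arithmetic sequence with common difference d = -3.77.
Next term = -7.57 + -3.77 = -11.34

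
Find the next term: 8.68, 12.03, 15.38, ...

Differences: 12.03 - 8.68 = 3.35
This is an arithmetic sequence with common difference d = 3.35.
Next term = 15.38 + 3.35 = 18.73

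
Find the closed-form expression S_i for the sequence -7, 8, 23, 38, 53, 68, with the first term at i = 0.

Check differences: 8 - -7 = 15
23 - 8 = 15
Common difference d = 15.
First term a = -7.
Formula: S_i = -7 + 15*i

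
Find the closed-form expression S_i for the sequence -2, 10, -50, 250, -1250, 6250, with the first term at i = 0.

Check ratios: 10 / -2 = -5.0
Common ratio r = -5.
First term a = -2.
Formula: S_i = -2 * (-5)^i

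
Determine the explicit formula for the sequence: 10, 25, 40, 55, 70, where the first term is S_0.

Check differences: 25 - 10 = 15
40 - 25 = 15
Common difference d = 15.
First term a = 10.
Formula: S_i = 10 + 15*i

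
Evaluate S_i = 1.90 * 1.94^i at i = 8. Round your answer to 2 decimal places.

S_8 = 1.9 * 1.94^8 ≈ 1.9 * 200.6383 ≈ 381.21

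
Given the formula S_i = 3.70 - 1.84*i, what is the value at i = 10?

S_10 = 3.7 + -1.84*10 = 3.7 + -18.4 = -14.7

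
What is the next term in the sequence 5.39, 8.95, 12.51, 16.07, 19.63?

Differences: 8.95 - 5.39 = 3.56
This is an arithmetic sequence with common difference d = 3.56.
Next term = 19.63 + 3.56 = 23.19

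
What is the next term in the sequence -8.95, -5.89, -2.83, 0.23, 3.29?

Differences: -5.89 - -8.95 = 3.06
This is an arithmetic sequence with common difference d = 3.06.
Next term = 3.29 + 3.06 = 6.35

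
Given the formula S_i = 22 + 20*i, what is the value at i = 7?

S_7 = 22 + 20*7 = 22 + 140 = 162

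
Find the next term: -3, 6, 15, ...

Differences: 6 - -3 = 9
This is an arithmetic sequence with common difference d = 9.
Next term = 15 + 9 = 24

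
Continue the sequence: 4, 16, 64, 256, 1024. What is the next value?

Ratios: 16 / 4 = 4.0
This is a geometric sequence with common ratio r = 4.
Next term = 1024 * 4 = 4096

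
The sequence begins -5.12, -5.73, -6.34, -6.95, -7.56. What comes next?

Differences: -5.73 - -5.12 = -0.61
This is an arithmetic sequence with common difference d = -0.61.
Next term = -7.56 + -0.61 = -8.17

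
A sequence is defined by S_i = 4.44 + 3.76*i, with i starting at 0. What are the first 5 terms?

This is an arithmetic sequence.
i=0: S_0 = 4.44 + 3.76*0 = 4.44
i=1: S_1 = 4.44 + 3.76*1 = 8.2
i=2: S_2 = 4.44 + 3.76*2 = 11.96
i=3: S_3 = 4.44 + 3.76*3 = 15.72
i=4: S_4 = 4.44 + 3.76*4 = 19.48
The first 5 terms are: [4.44, 8.2, 11.96, 15.72, 19.48]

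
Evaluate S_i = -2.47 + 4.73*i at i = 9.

S_9 = -2.47 + 4.73*9 = -2.47 + 42.57 = 40.1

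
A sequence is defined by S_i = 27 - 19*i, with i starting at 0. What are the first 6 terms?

This is an arithmetic sequence.
i=0: S_0 = 27 + -19*0 = 27
i=1: S_1 = 27 + -19*1 = 8
i=2: S_2 = 27 + -19*2 = -11
i=3: S_3 = 27 + -19*3 = -30
i=4: S_4 = 27 + -19*4 = -49
i=5: S_5 = 27 + -19*5 = -68
The first 6 terms are: [27, 8, -11, -30, -49, -68]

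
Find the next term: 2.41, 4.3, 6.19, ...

Differences: 4.3 - 2.41 = 1.89
This is an arithmetic sequence with common difference d = 1.89.
Next term = 6.19 + 1.89 = 8.08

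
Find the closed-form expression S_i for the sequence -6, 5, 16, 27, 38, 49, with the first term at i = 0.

Check differences: 5 - -6 = 11
16 - 5 = 11
Common difference d = 11.
First term a = -6.
Formula: S_i = -6 + 11*i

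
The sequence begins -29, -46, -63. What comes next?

Differences: -46 - -29 = -17
This is an arithmetic sequence with common difference d = -17.
Next term = -63 + -17 = -80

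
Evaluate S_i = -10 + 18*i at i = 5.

S_5 = -10 + 18*5 = -10 + 90 = 80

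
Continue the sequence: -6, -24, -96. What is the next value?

Ratios: -24 / -6 = 4.0
This is a geometric sequence with common ratio r = 4.
Next term = -96 * 4 = -384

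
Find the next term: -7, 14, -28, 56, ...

Ratios: 14 / -7 = -2.0
This is a geometric sequence with common ratio r = -2.
Next term = 56 * -2 = -112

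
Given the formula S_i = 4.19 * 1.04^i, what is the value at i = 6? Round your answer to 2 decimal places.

S_6 = 4.19 * 1.04^6 ≈ 4.19 * 1.2653 ≈ 5.3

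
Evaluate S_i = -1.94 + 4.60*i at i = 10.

S_10 = -1.94 + 4.6*10 = -1.94 + 46.0 = 44.06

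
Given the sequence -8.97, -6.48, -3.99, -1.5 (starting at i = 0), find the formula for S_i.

Check differences: -6.48 - -8.97 = 2.49
-3.99 - -6.48 = 2.49
Common difference d = 2.49.
First term a = -8.97.
Formula: S_i = -8.97 + 2.49*i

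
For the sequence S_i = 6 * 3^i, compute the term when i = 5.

S_5 = 6 * 3^5 = 6 * 243 = 1458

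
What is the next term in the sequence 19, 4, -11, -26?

Differences: 4 - 19 = -15
This is an arithmetic sequence with common difference d = -15.
Next term = -26 + -15 = -41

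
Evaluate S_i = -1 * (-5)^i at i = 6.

S_6 = -1 * (-5)^6 = -1 * 15625 = -15625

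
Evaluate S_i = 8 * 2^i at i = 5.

S_5 = 8 * 2^5 = 8 * 32 = 256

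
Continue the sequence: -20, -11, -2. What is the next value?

Differences: -11 - -20 = 9
This is an arithmetic sequence with common difference d = 9.
Next term = -2 + 9 = 7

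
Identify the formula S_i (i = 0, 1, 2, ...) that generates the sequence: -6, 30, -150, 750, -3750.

Check ratios: 30 / -6 = -5.0
Common ratio r = -5.
First term a = -6.
Formula: S_i = -6 * (-5)^i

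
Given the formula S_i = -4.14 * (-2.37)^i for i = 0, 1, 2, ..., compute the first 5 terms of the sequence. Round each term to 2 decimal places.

This is a geometric sequence.
i=0: S_0 = -4.14 * (-2.37)^0 = -4.14
i=1: S_1 = -4.14 * (-2.37)^1 ≈ 9.81
i=2: S_2 = -4.14 * (-2.37)^2 ≈ -23.25
i=3: S_3 = -4.14 * (-2.37)^3 ≈ 55.11
i=4: S_4 = -4.14 * (-2.37)^4 ≈ -130.62
The first 5 terms are: [-4.14, 9.81, -23.25, 55.11, -130.62]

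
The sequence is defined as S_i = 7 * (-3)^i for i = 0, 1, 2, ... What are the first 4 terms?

This is a geometric sequence.
i=0: S_0 = 7 * (-3)^0 = 7
i=1: S_1 = 7 * (-3)^1 = -21
i=2: S_2 = 7 * (-3)^2 = 63
i=3: S_3 = 7 * (-3)^3 = -189
The first 4 terms are: [7, -21, 63, -189]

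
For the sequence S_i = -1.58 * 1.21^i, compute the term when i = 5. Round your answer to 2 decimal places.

S_5 = -1.58 * 1.21^5 ≈ -1.58 * 2.5937 ≈ -4.1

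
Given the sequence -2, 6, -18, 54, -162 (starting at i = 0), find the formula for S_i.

Check ratios: 6 / -2 = -3.0
Common ratio r = -3.
First term a = -2.
Formula: S_i = -2 * (-3)^i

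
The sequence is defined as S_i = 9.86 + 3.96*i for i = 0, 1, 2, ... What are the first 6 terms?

This is an arithmetic sequence.
i=0: S_0 = 9.86 + 3.96*0 = 9.86
i=1: S_1 = 9.86 + 3.96*1 = 13.82
i=2: S_2 = 9.86 + 3.96*2 = 17.78
i=3: S_3 = 9.86 + 3.96*3 = 21.74
i=4: S_4 = 9.86 + 3.96*4 = 25.7
i=5: S_5 = 9.86 + 3.96*5 = 29.66
The first 6 terms are: [9.86, 13.82, 17.78, 21.74, 25.7, 29.66]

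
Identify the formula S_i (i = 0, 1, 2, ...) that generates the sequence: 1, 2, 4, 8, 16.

Check ratios: 2 / 1 = 2.0
Common ratio r = 2.
First term a = 1.
Formula: S_i = 1 * 2^i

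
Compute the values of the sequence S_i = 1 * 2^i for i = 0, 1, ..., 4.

This is a geometric sequence.
i=0: S_0 = 1 * 2^0 = 1
i=1: S_1 = 1 * 2^1 = 2
i=2: S_2 = 1 * 2^2 = 4
i=3: S_3 = 1 * 2^3 = 8
i=4: S_4 = 1 * 2^4 = 16
The first 5 terms are: [1, 2, 4, 8, 16]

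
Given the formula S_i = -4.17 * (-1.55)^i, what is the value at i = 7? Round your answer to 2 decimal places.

S_7 = -4.17 * (-1.55)^7 ≈ -4.17 * -21.4942 ≈ 89.63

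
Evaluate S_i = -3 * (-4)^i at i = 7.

S_7 = -3 * (-4)^7 = -3 * -16384 = 49152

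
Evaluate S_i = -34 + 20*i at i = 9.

S_9 = -34 + 20*9 = -34 + 180 = 146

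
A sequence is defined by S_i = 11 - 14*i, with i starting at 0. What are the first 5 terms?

This is an arithmetic sequence.
i=0: S_0 = 11 + -14*0 = 11
i=1: S_1 = 11 + -14*1 = -3
i=2: S_2 = 11 + -14*2 = -17
i=3: S_3 = 11 + -14*3 = -31
i=4: S_4 = 11 + -14*4 = -45
The first 5 terms are: [11, -3, -17, -31, -45]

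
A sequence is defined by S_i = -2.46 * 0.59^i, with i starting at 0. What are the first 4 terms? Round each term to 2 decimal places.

This is a geometric sequence.
i=0: S_0 = -2.46 * 0.59^0 = -2.46
i=1: S_1 = -2.46 * 0.59^1 ≈ -1.45
i=2: S_2 = -2.46 * 0.59^2 ≈ -0.86
i=3: S_3 = -2.46 * 0.59^3 ≈ -0.51
The first 4 terms are: [-2.46, -1.45, -0.86, -0.51]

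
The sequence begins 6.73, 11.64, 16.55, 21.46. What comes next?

Differences: 11.64 - 6.73 = 4.91
This is an arithmetic sequence with common difference d = 4.91.
Next term = 21.46 + 4.91 = 26.37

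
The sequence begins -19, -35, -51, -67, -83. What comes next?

Differences: -35 - -19 = -16
This is an arithmetic sequence with common difference d = -16.
Next term = -83 + -16 = -99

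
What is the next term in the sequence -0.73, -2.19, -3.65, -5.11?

Differences: -2.19 - -0.73 = -1.46
This is an arithmetic sequence with common difference d = -1.46.
Next term = -5.11 + -1.46 = -6.57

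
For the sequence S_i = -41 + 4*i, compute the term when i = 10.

S_10 = -41 + 4*10 = -41 + 40 = -1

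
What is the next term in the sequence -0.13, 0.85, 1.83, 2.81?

Differences: 0.85 - -0.13 = 0.98
This is an arithmetic sequence with common difference d = 0.98.
Next term = 2.81 + 0.98 = 3.79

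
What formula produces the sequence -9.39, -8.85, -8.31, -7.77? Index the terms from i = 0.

Check differences: -8.85 - -9.39 = 0.54
-8.31 - -8.85 = 0.54
Common difference d = 0.54.
First term a = -9.39.
Formula: S_i = -9.39 + 0.54*i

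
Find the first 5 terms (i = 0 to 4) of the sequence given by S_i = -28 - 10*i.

This is an arithmetic sequence.
i=0: S_0 = -28 + -10*0 = -28
i=1: S_1 = -28 + -10*1 = -38
i=2: S_2 = -28 + -10*2 = -48
i=3: S_3 = -28 + -10*3 = -58
i=4: S_4 = -28 + -10*4 = -68
The first 5 terms are: [-28, -38, -48, -58, -68]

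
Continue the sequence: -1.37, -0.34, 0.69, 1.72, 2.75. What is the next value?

Differences: -0.34 - -1.37 = 1.03
This is an arithmetic sequence with common difference d = 1.03.
Next term = 2.75 + 1.03 = 3.78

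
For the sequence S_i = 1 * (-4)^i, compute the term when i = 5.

S_5 = 1 * (-4)^5 = 1 * -1024 = -1024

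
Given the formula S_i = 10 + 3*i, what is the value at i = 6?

S_6 = 10 + 3*6 = 10 + 18 = 28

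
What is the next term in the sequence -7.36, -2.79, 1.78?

Differences: -2.79 - -7.36 = 4.57
This is an arithmetic sequence with common difference d = 4.57.
Next term = 1.78 + 4.57 = 6.35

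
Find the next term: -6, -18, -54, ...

Ratios: -18 / -6 = 3.0
This is a geometric sequence with common ratio r = 3.
Next term = -54 * 3 = -162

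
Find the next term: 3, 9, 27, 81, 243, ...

Ratios: 9 / 3 = 3.0
This is a geometric sequence with common ratio r = 3.
Next term = 243 * 3 = 729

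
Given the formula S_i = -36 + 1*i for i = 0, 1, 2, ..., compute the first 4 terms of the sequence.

This is an arithmetic sequence.
i=0: S_0 = -36 + 1*0 = -36
i=1: S_1 = -36 + 1*1 = -35
i=2: S_2 = -36 + 1*2 = -34
i=3: S_3 = -36 + 1*3 = -33
The first 4 terms are: [-36, -35, -34, -33]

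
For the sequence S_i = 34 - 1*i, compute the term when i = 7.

S_7 = 34 + -1*7 = 34 + -7 = 27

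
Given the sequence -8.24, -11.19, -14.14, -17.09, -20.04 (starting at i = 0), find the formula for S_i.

Check differences: -11.19 - -8.24 = -2.95
-14.14 - -11.19 = -2.95
Common difference d = -2.95.
First term a = -8.24.
Formula: S_i = -8.24 - 2.95*i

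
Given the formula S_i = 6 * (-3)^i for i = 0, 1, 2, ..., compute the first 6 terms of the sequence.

This is a geometric sequence.
i=0: S_0 = 6 * (-3)^0 = 6
i=1: S_1 = 6 * (-3)^1 = -18
i=2: S_2 = 6 * (-3)^2 = 54
i=3: S_3 = 6 * (-3)^3 = -162
i=4: S_4 = 6 * (-3)^4 = 486
i=5: S_5 = 6 * (-3)^5 = -1458
The first 6 terms are: [6, -18, 54, -162, 486, -1458]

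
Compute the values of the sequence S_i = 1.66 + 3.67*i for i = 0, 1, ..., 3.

This is an arithmetic sequence.
i=0: S_0 = 1.66 + 3.67*0 = 1.66
i=1: S_1 = 1.66 + 3.67*1 = 5.33
i=2: S_2 = 1.66 + 3.67*2 = 9.0
i=3: S_3 = 1.66 + 3.67*3 = 12.67
The first 4 terms are: [1.66, 5.33, 9.0, 12.67]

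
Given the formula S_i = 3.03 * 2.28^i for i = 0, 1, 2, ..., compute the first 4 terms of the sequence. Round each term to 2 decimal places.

This is a geometric sequence.
i=0: S_0 = 3.03 * 2.28^0 = 3.03
i=1: S_1 = 3.03 * 2.28^1 ≈ 6.91
i=2: S_2 = 3.03 * 2.28^2 ≈ 15.75
i=3: S_3 = 3.03 * 2.28^3 ≈ 35.91
The first 4 terms are: [3.03, 6.91, 15.75, 35.91]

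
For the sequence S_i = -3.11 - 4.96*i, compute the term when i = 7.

S_7 = -3.11 + -4.96*7 = -3.11 + -34.72 = -37.83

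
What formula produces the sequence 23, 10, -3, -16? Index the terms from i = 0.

Check differences: 10 - 23 = -13
-3 - 10 = -13
Common difference d = -13.
First term a = 23.
Formula: S_i = 23 - 13*i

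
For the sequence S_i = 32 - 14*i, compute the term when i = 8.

S_8 = 32 + -14*8 = 32 + -112 = -80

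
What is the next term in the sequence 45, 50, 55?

Differences: 50 - 45 = 5
This is an arithmetic sequence with common difference d = 5.
Next term = 55 + 5 = 60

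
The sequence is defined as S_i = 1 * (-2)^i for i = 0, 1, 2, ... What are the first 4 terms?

This is a geometric sequence.
i=0: S_0 = 1 * (-2)^0 = 1
i=1: S_1 = 1 * (-2)^1 = -2
i=2: S_2 = 1 * (-2)^2 = 4
i=3: S_3 = 1 * (-2)^3 = -8
The first 4 terms are: [1, -2, 4, -8]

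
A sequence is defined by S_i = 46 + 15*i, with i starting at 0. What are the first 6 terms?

This is an arithmetic sequence.
i=0: S_0 = 46 + 15*0 = 46
i=1: S_1 = 46 + 15*1 = 61
i=2: S_2 = 46 + 15*2 = 76
i=3: S_3 = 46 + 15*3 = 91
i=4: S_4 = 46 + 15*4 = 106
i=5: S_5 = 46 + 15*5 = 121
The first 6 terms are: [46, 61, 76, 91, 106, 121]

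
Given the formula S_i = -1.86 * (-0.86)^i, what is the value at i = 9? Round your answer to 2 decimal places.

S_9 = -1.86 * (-0.86)^9 ≈ -1.86 * -0.2573 ≈ 0.48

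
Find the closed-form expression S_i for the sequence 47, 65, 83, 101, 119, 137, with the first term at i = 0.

Check differences: 65 - 47 = 18
83 - 65 = 18
Common difference d = 18.
First term a = 47.
Formula: S_i = 47 + 18*i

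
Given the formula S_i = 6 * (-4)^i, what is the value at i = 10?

S_10 = 6 * (-4)^10 = 6 * 1048576 = 6291456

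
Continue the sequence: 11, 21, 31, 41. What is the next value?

Differences: 21 - 11 = 10
This is an arithmetic sequence with common difference d = 10.
Next term = 41 + 10 = 51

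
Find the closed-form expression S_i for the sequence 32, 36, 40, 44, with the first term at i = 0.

Check differences: 36 - 32 = 4
40 - 36 = 4
Common difference d = 4.
First term a = 32.
Formula: S_i = 32 + 4*i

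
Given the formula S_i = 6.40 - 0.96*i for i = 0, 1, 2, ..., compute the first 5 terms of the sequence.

This is an arithmetic sequence.
i=0: S_0 = 6.4 + -0.96*0 = 6.4
i=1: S_1 = 6.4 + -0.96*1 = 5.44
i=2: S_2 = 6.4 + -0.96*2 = 4.48
i=3: S_3 = 6.4 + -0.96*3 = 3.52
i=4: S_4 = 6.4 + -0.96*4 = 2.56
The first 5 terms are: [6.4, 5.44, 4.48, 3.52, 2.56]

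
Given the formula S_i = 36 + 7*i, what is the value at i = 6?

S_6 = 36 + 7*6 = 36 + 42 = 78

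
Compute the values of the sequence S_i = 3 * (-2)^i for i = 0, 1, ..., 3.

This is a geometric sequence.
i=0: S_0 = 3 * (-2)^0 = 3
i=1: S_1 = 3 * (-2)^1 = -6
i=2: S_2 = 3 * (-2)^2 = 12
i=3: S_3 = 3 * (-2)^3 = -24
The first 4 terms are: [3, -6, 12, -24]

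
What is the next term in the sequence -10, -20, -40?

Ratios: -20 / -10 = 2.0
This is a geometric sequence with common ratio r = 2.
Next term = -40 * 2 = -80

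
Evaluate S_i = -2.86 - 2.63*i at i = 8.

S_8 = -2.86 + -2.63*8 = -2.86 + -21.04 = -23.9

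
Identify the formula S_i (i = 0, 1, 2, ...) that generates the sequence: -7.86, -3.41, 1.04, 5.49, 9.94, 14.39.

Check differences: -3.41 - -7.86 = 4.45
1.04 - -3.41 = 4.45
Common difference d = 4.45.
First term a = -7.86.
Formula: S_i = -7.86 + 4.45*i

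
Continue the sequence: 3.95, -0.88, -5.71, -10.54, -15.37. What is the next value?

Differences: -0.88 - 3.95 = -4.83
This is an arithmetic sequence with common difference d = -4.83.
Next term = -15.37 + -4.83 = -20.2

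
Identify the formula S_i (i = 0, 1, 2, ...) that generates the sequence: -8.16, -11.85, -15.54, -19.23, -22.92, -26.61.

Check differences: -11.85 - -8.16 = -3.69
-15.54 - -11.85 = -3.69
Common difference d = -3.69.
First term a = -8.16.
Formula: S_i = -8.16 - 3.69*i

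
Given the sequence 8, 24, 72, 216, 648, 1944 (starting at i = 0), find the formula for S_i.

Check ratios: 24 / 8 = 3.0
Common ratio r = 3.
First term a = 8.
Formula: S_i = 8 * 3^i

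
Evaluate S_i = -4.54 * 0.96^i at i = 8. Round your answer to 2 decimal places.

S_8 = -4.54 * 0.96^8 ≈ -4.54 * 0.7214 ≈ -3.28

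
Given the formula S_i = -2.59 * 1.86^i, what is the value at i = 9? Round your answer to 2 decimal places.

S_9 = -2.59 * 1.86^9 ≈ -2.59 * 266.4505 ≈ -690.11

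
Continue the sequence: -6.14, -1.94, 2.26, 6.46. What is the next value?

Differences: -1.94 - -6.14 = 4.2
This is an arithmetic sequence with common difference d = 4.2.
Next term = 6.46 + 4.2 = 10.66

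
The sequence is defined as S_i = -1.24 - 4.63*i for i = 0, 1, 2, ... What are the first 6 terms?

This is an arithmetic sequence.
i=0: S_0 = -1.24 + -4.63*0 = -1.24
i=1: S_1 = -1.24 + -4.63*1 = -5.87
i=2: S_2 = -1.24 + -4.63*2 = -10.5
i=3: S_3 = -1.24 + -4.63*3 = -15.13
i=4: S_4 = -1.24 + -4.63*4 = -19.76
i=5: S_5 = -1.24 + -4.63*5 = -24.39
The first 6 terms are: [-1.24, -5.87, -10.5, -15.13, -19.76, -24.39]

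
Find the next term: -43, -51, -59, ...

Differences: -51 - -43 = -8
This is an arithmetic sequence with common difference d = -8.
Next term = -59 + -8 = -67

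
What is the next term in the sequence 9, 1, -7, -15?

Differences: 1 - 9 = -8
This is an arithmetic sequence with common difference d = -8.
Next term = -15 + -8 = -23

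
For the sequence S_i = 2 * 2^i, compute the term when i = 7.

S_7 = 2 * 2^7 = 2 * 128 = 256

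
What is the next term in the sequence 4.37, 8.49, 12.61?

Differences: 8.49 - 4.37 = 4.12
This is an arithmetic sequence with common difference d = 4.12.
Next term = 12.61 + 4.12 = 16.73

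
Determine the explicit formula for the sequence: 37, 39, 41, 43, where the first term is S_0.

Check differences: 39 - 37 = 2
41 - 39 = 2
Common difference d = 2.
First term a = 37.
Formula: S_i = 37 + 2*i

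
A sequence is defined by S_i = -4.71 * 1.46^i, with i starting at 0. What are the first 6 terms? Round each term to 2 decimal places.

This is a geometric sequence.
i=0: S_0 = -4.71 * 1.46^0 = -4.71
i=1: S_1 = -4.71 * 1.46^1 ≈ -6.88
i=2: S_2 = -4.71 * 1.46^2 ≈ -10.04
i=3: S_3 = -4.71 * 1.46^3 ≈ -14.66
i=4: S_4 = -4.71 * 1.46^4 ≈ -21.4
i=5: S_5 = -4.71 * 1.46^5 ≈ -31.25
The first 6 terms are: [-4.71, -6.88, -10.04, -14.66, -21.4, -31.25]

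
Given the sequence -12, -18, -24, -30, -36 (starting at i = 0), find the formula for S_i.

Check differences: -18 - -12 = -6
-24 - -18 = -6
Common difference d = -6.
First term a = -12.
Formula: S_i = -12 - 6*i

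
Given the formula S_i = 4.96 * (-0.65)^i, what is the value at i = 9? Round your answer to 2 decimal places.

S_9 = 4.96 * (-0.65)^9 ≈ 4.96 * -0.0207 ≈ -0.1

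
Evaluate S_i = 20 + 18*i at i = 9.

S_9 = 20 + 18*9 = 20 + 162 = 182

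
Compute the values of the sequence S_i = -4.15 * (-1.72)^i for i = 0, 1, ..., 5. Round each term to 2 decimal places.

This is a geometric sequence.
i=0: S_0 = -4.15 * (-1.72)^0 = -4.15
i=1: S_1 = -4.15 * (-1.72)^1 ≈ 7.14
i=2: S_2 = -4.15 * (-1.72)^2 ≈ -12.28
i=3: S_3 = -4.15 * (-1.72)^3 ≈ 21.12
i=4: S_4 = -4.15 * (-1.72)^4 ≈ -36.32
i=5: S_5 = -4.15 * (-1.72)^5 ≈ 62.47
The first 6 terms are: [-4.15, 7.14, -12.28, 21.12, -36.32, 62.47]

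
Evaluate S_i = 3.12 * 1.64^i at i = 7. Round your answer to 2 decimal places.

S_7 = 3.12 * 1.64^7 ≈ 3.12 * 31.9085 ≈ 99.55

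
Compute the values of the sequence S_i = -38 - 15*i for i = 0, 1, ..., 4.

This is an arithmetic sequence.
i=0: S_0 = -38 + -15*0 = -38
i=1: S_1 = -38 + -15*1 = -53
i=2: S_2 = -38 + -15*2 = -68
i=3: S_3 = -38 + -15*3 = -83
i=4: S_4 = -38 + -15*4 = -98
The first 5 terms are: [-38, -53, -68, -83, -98]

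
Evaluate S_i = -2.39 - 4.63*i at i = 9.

S_9 = -2.39 + -4.63*9 = -2.39 + -41.67 = -44.06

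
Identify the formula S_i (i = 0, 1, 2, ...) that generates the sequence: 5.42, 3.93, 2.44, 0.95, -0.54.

Check differences: 3.93 - 5.42 = -1.49
2.44 - 3.93 = -1.49
Common difference d = -1.49.
First term a = 5.42.
Formula: S_i = 5.42 - 1.49*i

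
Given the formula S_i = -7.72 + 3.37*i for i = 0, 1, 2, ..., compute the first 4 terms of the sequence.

This is an arithmetic sequence.
i=0: S_0 = -7.72 + 3.37*0 = -7.72
i=1: S_1 = -7.72 + 3.37*1 = -4.35
i=2: S_2 = -7.72 + 3.37*2 = -0.98
i=3: S_3 = -7.72 + 3.37*3 = 2.39
The first 4 terms are: [-7.72, -4.35, -0.98, 2.39]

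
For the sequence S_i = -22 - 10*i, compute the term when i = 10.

S_10 = -22 + -10*10 = -22 + -100 = -122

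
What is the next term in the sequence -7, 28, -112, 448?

Ratios: 28 / -7 = -4.0
This is a geometric sequence with common ratio r = -4.
Next term = 448 * -4 = -1792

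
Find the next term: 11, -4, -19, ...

Differences: -4 - 11 = -15
This is an arithmetic sequence with common difference d = -15.
Next term = -19 + -15 = -34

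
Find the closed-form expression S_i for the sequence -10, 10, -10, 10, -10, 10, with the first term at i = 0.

Check ratios: 10 / -10 = -1.0
Common ratio r = -1.
First term a = -10.
Formula: S_i = -10 * (-1)^i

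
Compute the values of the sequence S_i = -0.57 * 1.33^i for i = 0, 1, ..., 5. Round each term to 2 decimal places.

This is a geometric sequence.
i=0: S_0 = -0.57 * 1.33^0 = -0.57
i=1: S_1 = -0.57 * 1.33^1 ≈ -0.76
i=2: S_2 = -0.57 * 1.33^2 ≈ -1.01
i=3: S_3 = -0.57 * 1.33^3 ≈ -1.34
i=4: S_4 = -0.57 * 1.33^4 ≈ -1.78
i=5: S_5 = -0.57 * 1.33^5 ≈ -2.37
The first 6 terms are: [-0.57, -0.76, -1.01, -1.34, -1.78, -2.37]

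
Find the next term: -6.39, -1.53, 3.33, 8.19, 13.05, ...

Differences: -1.53 - -6.39 = 4.86
This is an arithmetic sequence with common difference d = 4.86.
Next term = 13.05 + 4.86 = 17.91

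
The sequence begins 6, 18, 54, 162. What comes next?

Ratios: 18 / 6 = 3.0
This is a geometric sequence with common ratio r = 3.
Next term = 162 * 3 = 486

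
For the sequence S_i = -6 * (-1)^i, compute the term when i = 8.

S_8 = -6 * (-1)^8 = -6 * 1 = -6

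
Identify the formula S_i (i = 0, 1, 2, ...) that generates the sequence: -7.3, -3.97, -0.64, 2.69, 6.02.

Check differences: -3.97 - -7.3 = 3.33
-0.64 - -3.97 = 3.33
Common difference d = 3.33.
First term a = -7.3.
Formula: S_i = -7.30 + 3.33*i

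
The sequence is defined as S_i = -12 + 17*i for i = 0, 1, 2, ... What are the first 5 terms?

This is an arithmetic sequence.
i=0: S_0 = -12 + 17*0 = -12
i=1: S_1 = -12 + 17*1 = 5
i=2: S_2 = -12 + 17*2 = 22
i=3: S_3 = -12 + 17*3 = 39
i=4: S_4 = -12 + 17*4 = 56
The first 5 terms are: [-12, 5, 22, 39, 56]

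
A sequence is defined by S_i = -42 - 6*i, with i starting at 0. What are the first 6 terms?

This is an arithmetic sequence.
i=0: S_0 = -42 + -6*0 = -42
i=1: S_1 = -42 + -6*1 = -48
i=2: S_2 = -42 + -6*2 = -54
i=3: S_3 = -42 + -6*3 = -60
i=4: S_4 = -42 + -6*4 = -66
i=5: S_5 = -42 + -6*5 = -72
The first 6 terms are: [-42, -48, -54, -60, -66, -72]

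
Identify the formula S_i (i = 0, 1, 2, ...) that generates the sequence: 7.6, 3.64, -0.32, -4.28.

Check differences: 3.64 - 7.6 = -3.96
-0.32 - 3.64 = -3.96
Common difference d = -3.96.
First term a = 7.6.
Formula: S_i = 7.60 - 3.96*i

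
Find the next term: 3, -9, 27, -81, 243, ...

Ratios: -9 / 3 = -3.0
This is a geometric sequence with common ratio r = -3.
Next term = 243 * -3 = -729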